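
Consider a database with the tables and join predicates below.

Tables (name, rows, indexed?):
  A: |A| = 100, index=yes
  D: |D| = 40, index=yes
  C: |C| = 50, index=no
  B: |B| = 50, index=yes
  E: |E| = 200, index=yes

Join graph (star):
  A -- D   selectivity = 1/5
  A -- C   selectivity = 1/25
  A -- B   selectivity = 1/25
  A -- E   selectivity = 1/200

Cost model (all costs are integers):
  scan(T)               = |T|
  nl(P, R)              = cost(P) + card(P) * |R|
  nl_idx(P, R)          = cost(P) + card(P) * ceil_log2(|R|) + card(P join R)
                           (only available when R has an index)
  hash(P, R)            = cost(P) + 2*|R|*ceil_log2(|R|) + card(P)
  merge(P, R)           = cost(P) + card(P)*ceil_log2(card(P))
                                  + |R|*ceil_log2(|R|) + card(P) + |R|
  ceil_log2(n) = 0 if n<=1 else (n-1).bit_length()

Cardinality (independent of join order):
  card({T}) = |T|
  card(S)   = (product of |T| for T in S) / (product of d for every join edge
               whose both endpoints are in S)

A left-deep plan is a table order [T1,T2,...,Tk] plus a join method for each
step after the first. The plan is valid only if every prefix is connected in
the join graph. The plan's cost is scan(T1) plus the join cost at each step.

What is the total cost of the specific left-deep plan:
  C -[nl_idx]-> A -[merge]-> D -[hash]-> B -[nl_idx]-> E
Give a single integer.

step 1: scan C: cost=50, card=50
step 2: join A via nl_idx
    card(P join A) = 50*100/(25) = 200
    cost = 50 + 50*7 + 200 = 600
step 3: join D via merge
    card(P join D) = 200*40/(5) = 1600
    cost = 600 + 200*8 + 40*6 + 200 + 40 = 2680
step 4: join B via hash
    card(P join B) = 1600*50/(25) = 3200
    cost = 2680 + 2*50*6 + 1600 = 4880
step 5: join E via nl_idx
    card(P join E) = 3200*200/(200) = 3200
    cost = 4880 + 3200*8 + 3200 = 33680

33680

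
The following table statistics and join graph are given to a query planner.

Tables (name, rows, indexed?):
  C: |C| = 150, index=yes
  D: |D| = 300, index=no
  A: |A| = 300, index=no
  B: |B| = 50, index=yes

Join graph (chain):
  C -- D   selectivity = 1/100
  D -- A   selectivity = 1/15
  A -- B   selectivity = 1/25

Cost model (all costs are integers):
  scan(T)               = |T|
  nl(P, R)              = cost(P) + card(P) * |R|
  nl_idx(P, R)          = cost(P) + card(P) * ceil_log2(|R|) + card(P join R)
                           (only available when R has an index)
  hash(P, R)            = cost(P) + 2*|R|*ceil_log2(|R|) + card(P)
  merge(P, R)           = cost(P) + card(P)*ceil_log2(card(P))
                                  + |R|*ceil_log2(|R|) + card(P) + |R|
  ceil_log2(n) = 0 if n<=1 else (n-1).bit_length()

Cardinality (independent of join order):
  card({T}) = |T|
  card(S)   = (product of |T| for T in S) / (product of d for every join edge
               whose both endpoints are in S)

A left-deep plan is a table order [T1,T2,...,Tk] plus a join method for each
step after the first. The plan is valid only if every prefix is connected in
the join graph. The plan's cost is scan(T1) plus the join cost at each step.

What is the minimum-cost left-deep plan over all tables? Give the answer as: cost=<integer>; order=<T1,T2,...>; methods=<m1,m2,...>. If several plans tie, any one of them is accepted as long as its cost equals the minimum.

Selinger DP (subsets sized 1..n):
  {C}: scan cost=150, card=150
  {D}: scan cost=300, card=300
  {A}: scan cost=300, card=300
  {B}: scan cost=50, card=50
  {CD}: card=450; try (C,hash)→3000, (C,nl_idx)→3150, (D,merge)→4500, (C,merge)→4650, (D,hash)→5700, (D,nl)→45150 …(+1); best=3000 via (C,hash)
  {AD}: card=6000; try (D,hash)→6000, (A,hash)→6000, (D,merge)→6300, (A,merge)→6300, (D,nl)→90300, (A,nl)→90300; best=6000 via (D,hash)
  {AB}: card=600; try (B,hash)→1200, (B,nl_idx)→2700, (A,merge)→3400, (B,merge)→3650, (A,hash)→5500, (A,nl)→15050 …(+1); best=1200 via (B,hash)
  {ACD}: card=9000; try (A,hash)→8850, (A,merge)→10500, (C,hash)→14400, (C,nl_idx)→63000, (C,merge)→91350, (A,nl)→138000 …(+1); best=8850 via (A,hash)
  {ABD}: card=12000; try (D,hash)→7200, (D,merge)→10800, (B,hash)→12600, (B,nl_idx)→54000, (B,merge)→90350, (D,nl)→181200 …(+1); best=7200 via (D,hash)
  {ABCD}: card=18000; try (B,hash)→18450, (C,hash)→21600, (B,nl_idx)→80850, (C,nl_idx)→121200, (B,merge)→144200, (C,merge)→188550 …(+2); best=18450 via (B,hash)

cost=18450; order=D,C,A,B; methods=hash,hash,hash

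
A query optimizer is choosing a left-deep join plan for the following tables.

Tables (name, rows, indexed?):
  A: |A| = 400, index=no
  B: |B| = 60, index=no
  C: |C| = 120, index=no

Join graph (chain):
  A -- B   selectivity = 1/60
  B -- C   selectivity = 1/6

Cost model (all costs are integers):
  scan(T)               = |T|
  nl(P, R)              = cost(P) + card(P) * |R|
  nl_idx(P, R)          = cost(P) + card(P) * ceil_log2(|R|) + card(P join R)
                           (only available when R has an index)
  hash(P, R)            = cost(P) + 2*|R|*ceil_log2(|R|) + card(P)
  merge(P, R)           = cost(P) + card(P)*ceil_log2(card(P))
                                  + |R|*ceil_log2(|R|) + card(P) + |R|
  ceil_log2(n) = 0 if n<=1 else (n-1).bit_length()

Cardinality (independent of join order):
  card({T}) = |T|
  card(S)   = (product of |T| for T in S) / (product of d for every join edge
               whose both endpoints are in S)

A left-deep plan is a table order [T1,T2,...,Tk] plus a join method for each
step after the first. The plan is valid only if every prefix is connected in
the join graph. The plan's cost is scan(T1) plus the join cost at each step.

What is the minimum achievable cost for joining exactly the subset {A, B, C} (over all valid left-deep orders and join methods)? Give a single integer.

Selinger DP over subsets of {A,B,C}:
  {A}: scan cost=400, card=400
  {B}: scan cost=60, card=60
  {C}: scan cost=120, card=120
  {AB}: card=400; try (B,hash)→1520, (A,merge)→4480, (B,merge)→4820, (A,hash)→7320, (A,nl)→24060, (B,nl)→24400; best=1520 via (B,hash)
  {BC}: card=1200; try (B,hash)→960, (C,merge)→1440, (B,merge)→1500, (C,hash)→1800, (C,nl)→7260, (B,nl)→7320; best=960 via (B,hash)
  {ABC}: card=8000; try (C,hash)→3600, (C,merge)→6480, (A,hash)→9360, (A,merge)→19360, (C,nl)→49520, (A,nl)→480960; best=3600 via (C,hash)

3600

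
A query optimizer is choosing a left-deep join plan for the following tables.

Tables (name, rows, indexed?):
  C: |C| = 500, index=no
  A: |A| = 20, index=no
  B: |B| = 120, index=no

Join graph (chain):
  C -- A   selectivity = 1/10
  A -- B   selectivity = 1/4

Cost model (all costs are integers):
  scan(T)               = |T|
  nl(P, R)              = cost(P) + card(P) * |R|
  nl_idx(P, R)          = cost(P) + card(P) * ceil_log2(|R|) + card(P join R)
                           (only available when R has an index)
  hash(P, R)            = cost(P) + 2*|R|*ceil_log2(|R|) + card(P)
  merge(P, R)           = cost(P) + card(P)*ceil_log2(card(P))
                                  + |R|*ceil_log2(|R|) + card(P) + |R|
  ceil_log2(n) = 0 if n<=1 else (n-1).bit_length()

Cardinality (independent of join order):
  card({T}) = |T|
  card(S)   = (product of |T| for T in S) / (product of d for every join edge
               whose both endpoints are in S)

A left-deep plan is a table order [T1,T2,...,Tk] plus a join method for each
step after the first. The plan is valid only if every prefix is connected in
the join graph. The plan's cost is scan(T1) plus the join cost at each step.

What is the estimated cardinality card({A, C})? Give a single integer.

1000

Tables in S: A(20), C(500)
Edges inside S: C-A(d=10)
numerator = 20 * 500 = 10000
denominator = 10 = 10
card(S) = 10000 / 10 = 1000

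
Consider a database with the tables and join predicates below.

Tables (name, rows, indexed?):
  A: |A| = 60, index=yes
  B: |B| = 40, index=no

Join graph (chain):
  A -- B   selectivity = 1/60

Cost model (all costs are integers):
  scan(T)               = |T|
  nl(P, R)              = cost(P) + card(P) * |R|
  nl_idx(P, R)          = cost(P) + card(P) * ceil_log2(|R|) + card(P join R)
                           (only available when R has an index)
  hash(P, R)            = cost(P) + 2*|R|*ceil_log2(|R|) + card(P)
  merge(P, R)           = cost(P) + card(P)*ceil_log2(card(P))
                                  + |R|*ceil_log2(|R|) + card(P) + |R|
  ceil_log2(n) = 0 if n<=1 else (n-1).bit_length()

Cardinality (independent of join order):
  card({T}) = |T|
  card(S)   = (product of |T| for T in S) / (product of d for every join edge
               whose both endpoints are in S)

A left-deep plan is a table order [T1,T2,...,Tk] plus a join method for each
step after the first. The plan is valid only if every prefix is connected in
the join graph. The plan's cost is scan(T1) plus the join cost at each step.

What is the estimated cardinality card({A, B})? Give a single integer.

40

Tables in S: A(60), B(40)
Edges inside S: A-B(d=60)
numerator = 60 * 40 = 2400
denominator = 60 = 60
card(S) = 2400 / 60 = 40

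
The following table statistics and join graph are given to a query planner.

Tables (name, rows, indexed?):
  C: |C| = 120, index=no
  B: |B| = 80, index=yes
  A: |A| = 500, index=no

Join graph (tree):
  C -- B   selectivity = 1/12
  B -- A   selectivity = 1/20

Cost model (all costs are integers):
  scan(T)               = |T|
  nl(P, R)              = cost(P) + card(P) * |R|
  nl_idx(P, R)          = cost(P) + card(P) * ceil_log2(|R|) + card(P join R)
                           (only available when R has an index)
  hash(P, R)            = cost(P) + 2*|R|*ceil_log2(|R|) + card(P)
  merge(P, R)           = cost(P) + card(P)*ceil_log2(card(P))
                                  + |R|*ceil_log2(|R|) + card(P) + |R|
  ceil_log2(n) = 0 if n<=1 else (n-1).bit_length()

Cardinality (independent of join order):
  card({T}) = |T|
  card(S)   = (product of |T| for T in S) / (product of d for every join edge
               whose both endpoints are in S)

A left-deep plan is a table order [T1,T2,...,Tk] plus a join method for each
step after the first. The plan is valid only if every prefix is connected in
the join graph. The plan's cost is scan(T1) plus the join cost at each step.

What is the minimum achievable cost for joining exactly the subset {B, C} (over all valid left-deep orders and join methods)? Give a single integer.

1360

Selinger DP over subsets of {B,C}:
  {C}: scan cost=120, card=120
  {B}: scan cost=80, card=80
  {BC}: card=800; try (B,hash)→1360, (C,merge)→1680, (B,merge)→1720, (B,nl_idx)→1760, (C,hash)→1840, (C,nl)→9680 …(+1); best=1360 via (B,hash)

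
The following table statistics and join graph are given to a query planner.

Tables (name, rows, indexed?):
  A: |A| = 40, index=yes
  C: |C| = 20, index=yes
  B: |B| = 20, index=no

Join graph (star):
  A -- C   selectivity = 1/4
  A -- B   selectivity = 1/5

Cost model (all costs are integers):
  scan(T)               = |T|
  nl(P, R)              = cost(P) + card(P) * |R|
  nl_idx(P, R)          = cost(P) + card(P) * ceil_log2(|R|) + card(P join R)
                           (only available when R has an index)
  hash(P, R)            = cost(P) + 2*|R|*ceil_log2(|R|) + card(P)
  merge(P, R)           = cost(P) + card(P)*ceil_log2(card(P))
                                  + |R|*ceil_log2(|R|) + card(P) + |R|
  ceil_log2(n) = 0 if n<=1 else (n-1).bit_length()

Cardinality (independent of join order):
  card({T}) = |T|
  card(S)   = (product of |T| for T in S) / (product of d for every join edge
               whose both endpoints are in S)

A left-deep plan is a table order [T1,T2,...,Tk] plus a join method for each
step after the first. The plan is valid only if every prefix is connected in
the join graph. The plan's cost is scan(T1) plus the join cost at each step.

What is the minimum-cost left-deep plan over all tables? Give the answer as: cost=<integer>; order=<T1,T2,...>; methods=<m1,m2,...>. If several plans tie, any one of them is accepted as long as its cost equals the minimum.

cost=640; order=A,B,C; methods=hash,hash

Selinger DP (subsets sized 1..n):
  {A}: scan cost=40, card=40
  {C}: scan cost=20, card=20
  {B}: scan cost=20, card=20
  {AC}: card=200; try (C,hash)→280, (A,nl_idx)→340, (A,merge)→420, (C,merge)→440, (C,nl_idx)→440, (A,hash)→520 …(+2); best=280 via (C,hash)
  {AB}: card=160; try (B,hash)→280, (A,nl_idx)→300, (A,merge)→420, (B,merge)→440, (A,hash)→520, (A,nl)→820 …(+1); best=280 via (B,hash)
  {ABC}: card=800; try (C,hash)→640, (B,hash)→680, (C,merge)→1840, (C,nl_idx)→1880, (B,merge)→2200, (C,nl)→3480 …(+1); best=640 via (C,hash)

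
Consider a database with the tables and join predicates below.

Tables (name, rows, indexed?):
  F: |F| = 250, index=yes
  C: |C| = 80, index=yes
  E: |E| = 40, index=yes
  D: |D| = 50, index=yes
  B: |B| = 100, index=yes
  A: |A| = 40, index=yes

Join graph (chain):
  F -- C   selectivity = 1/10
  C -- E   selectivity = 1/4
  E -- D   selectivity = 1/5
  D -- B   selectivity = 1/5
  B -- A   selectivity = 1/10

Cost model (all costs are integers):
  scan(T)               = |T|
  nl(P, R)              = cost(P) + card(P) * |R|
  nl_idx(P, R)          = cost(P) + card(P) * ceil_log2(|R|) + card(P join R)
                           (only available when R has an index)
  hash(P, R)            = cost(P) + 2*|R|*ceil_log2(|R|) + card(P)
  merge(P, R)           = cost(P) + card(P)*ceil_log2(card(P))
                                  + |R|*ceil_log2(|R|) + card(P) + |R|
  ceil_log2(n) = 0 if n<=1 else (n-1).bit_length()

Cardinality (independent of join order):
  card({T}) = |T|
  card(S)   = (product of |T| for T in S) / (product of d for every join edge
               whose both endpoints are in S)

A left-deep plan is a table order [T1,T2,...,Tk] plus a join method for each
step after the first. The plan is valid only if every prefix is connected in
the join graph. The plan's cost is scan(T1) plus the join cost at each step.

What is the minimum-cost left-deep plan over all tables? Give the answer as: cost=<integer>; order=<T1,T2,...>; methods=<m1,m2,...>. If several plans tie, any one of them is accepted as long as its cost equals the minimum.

Selinger DP (subsets sized 1..n):
  {F}: scan cost=250, card=250
  {C}: scan cost=80, card=80
  {E}: scan cost=40, card=40
  {D}: scan cost=50, card=50
  {B}: scan cost=100, card=100
  {A}: scan cost=40, card=40
  {CF}: card=2000; try (C,hash)→1620, (F,nl_idx)→2720, (F,merge)→2970, (C,merge)→3140, (C,nl_idx)→4000, (F,hash)→4160 …(+2); best=1620 via (C,hash)
  {CE}: card=800; try (E,hash)→640, (C,merge)→960, (E,merge)→1000, (C,nl_idx)→1120, (C,hash)→1200, (E,nl_idx)→1360 …(+2); best=640 via (E,hash)
  {DE}: card=400; try (E,hash)→580, (D,merge)→670, (E,merge)→680, (D,hash)→680, (D,nl_idx)→680, (E,nl_idx)→750 …(+2); best=580 via (E,hash)
  {BD}: card=1000; try (D,hash)→800, (B,merge)→1200, (D,merge)→1250, (B,nl_idx)→1400, (B,hash)→1500, (D,nl_idx)→1700 …(+2); best=800 via (D,hash)
  {AB}: card=400; try (A,hash)→680, (B,nl_idx)→720, (A,nl_idx)→1100, (B,merge)→1120, (A,merge)→1180, (B,hash)→1480 …(+2); best=680 via (A,hash)
  {CEF}: card=20000; try (E,hash)→4100, (F,hash)→5440, (F,merge)→11690, (E,merge)→25900, (F,nl_idx)→27040, (E,nl_idx)→33620 …(+2); best=4100 via (E,hash)
  {CDE}: card=8000; try (D,hash)→2040, (C,hash)→2100, (C,merge)→5220, (D,merge)→9790, (C,nl_idx)→11380, (D,nl_idx)→13440 …(+2); best=2040 via (D,hash)
  {BDE}: card=8000; try (E,hash)→2280, (B,hash)→2380, (B,merge)→5380, (B,nl_idx)→11380, (E,merge)→12080, (E,nl_idx)→14800 …(+2); best=2280 via (E,hash)
  {ABD}: card=4000; try (D,hash)→1680, (A,hash)→2280, (D,merge)→5030, (D,nl_idx)→7080, (A,nl_idx)→10800, (A,merge)→12080 …(+2); best=1680 via (D,hash)
  {CDEF}: card=200000; try (F,hash)→14040, (D,hash)→24700, (F,merge)→116290, (F,nl_idx)→266040, (D,nl_idx)→324100, (D,merge)→324450 …(+2); best=14040 via (F,hash)
  {BCDE}: card=160000; try (C,hash)→11400, (B,hash)→11440, (B,merge)→114840, (C,merge)→114920, (B,nl_idx)→218040, (C,nl_idx)→218280 …(+2); best=11400 via (C,hash)
  {ABDE}: card=32000; try (E,hash)→6160, (A,hash)→10760, (E,merge)→53960, (E,nl_idx)→57680, (A,nl_idx)→82280, (A,merge)→114560 …(+2); best=6160 via (E,hash)
  {BCDEF}: card=4000000; try (F,hash)→175400, (B,hash)→215440, (F,merge)→3053650, (B,merge)→3814840, (F,nl_idx)→5291400, (B,nl_idx)→5414040 …(+2); best=175400 via (F,hash)
  {ABCDE}: card=640000; try (C,hash)→39280, (A,hash)→171880, (C,merge)→518800, (C,nl_idx)→870160, (A,nl_idx)→1611400, (C,nl)→2566160 …(+2); best=39280 via (C,hash)
  {ABCDEF}: card=16000000; try (F,hash)→683280, (A,hash)→4175880, (F,merge)→13481530, (F,nl_idx)→21159280, (A,nl_idx)→40175400, (A,merge)→92175680 …(+2); best=683280 via (F,hash)

cost=683280; order=B,A,D,E,C,F; methods=hash,hash,hash,hash,hash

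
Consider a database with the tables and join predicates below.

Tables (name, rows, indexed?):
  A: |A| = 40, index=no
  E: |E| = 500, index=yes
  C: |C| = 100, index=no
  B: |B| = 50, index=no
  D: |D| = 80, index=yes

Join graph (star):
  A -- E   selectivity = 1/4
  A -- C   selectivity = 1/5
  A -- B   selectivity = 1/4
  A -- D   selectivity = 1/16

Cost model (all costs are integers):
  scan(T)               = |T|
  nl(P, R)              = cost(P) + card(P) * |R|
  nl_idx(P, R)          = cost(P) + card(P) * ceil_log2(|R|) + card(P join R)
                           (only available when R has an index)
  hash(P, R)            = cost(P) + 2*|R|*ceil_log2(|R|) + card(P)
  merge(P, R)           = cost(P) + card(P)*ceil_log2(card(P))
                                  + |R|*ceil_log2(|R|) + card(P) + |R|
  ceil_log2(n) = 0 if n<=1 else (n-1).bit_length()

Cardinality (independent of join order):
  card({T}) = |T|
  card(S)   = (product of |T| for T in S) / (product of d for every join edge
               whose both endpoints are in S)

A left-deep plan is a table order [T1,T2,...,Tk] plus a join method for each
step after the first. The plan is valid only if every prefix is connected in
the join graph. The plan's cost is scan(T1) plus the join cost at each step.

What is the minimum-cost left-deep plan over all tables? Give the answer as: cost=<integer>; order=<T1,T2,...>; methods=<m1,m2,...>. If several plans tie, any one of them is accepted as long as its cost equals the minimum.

cost=64220; order=A,D,B,C,E; methods=nl_idx,hash,hash,hash

Selinger DP (subsets sized 1..n):
  {A}: scan cost=40, card=40
  {E}: scan cost=500, card=500
  {C}: scan cost=100, card=100
  {B}: scan cost=50, card=50
  {D}: scan cost=80, card=80
  {AE}: card=5000; try (A,hash)→1480, (E,merge)→5320, (E,nl_idx)→5400, (A,merge)→5780, (E,hash)→9080, (E,nl)→20040 …(+1); best=1480 via (A,hash)
  {AC}: card=800; try (A,hash)→680, (C,merge)→1120, (A,merge)→1180, (C,hash)→1480, (C,nl)→4040, (A,nl)→4100; best=680 via (A,hash)
  {AB}: card=500; try (A,hash)→580, (B,merge)→670, (B,hash)→680, (A,merge)→680, (B,nl)→2040, (A,nl)→2050; best=580 via (A,hash)
  {AD}: card=200; try (D,nl_idx)→520, (A,hash)→640, (D,merge)→960, (A,merge)→1000, (D,hash)→1200, (D,nl)→3240 …(+1); best=520 via (D,nl_idx)
  {ACE}: card=100000; try (C,hash)→7880, (E,hash)→10480, (E,merge)→14480, (C,merge)→72280, (E,nl_idx)→107880, (E,nl)→400680 …(+1); best=7880 via (C,hash)
  {ABE}: card=62500; try (B,hash)→7080, (E,hash)→10080, (E,merge)→10580, (E,nl_idx)→67580, (B,merge)→71830, (E,nl)→250580 …(+1); best=7080 via (B,hash)
  {ADE}: card=25000; try (E,merge)→7320, (D,hash)→7600, (E,hash)→9720, (E,nl_idx)→27320, (D,nl_idx)→61480, (D,merge)→72120 …(+2); best=7320 via (E,merge)
  {ABC}: card=10000; try (B,hash)→2080, (C,hash)→2480, (C,merge)→6380, (B,merge)→9830, (B,nl)→40680, (C,nl)→50580; best=2080 via (B,hash)
  {ACD}: card=4000; try (C,hash)→2120, (D,hash)→2600, (C,merge)→3120, (D,merge)→10120, (D,nl_idx)→10280, (C,nl)→20520 …(+1); best=2120 via (C,hash)
  {ABD}: card=2500; try (B,hash)→1320, (D,hash)→2200, (B,merge)→2670, (D,merge)→6220, (D,nl_idx)→6580, (B,nl)→10520 …(+1); best=1320 via (B,hash)
  {ABCE}: card=1250000; try (E,hash)→21080, (C,hash)→70980, (B,hash)→108480, (E,merge)→157080, (C,merge)→1070380, (E,nl_idx)→1342080 …(+4); best=21080 via (E,hash)
  {ACDE}: card=500000; try (E,hash)→15120, (C,hash)→33720, (E,merge)→59120, (D,hash)→109000, (C,merge)→408120, (E,nl_idx)→538120 …(+5); best=15120 via (E,hash)
  {ABDE}: card=312500; try (E,hash)→12820, (B,hash)→32920, (E,merge)→38820, (D,hash)→70700, (E,nl_idx)→336320, (B,merge)→407670 …(+5); best=12820 via (E,hash)
  {ABCD}: card=50000; try (C,hash)→5220, (B,hash)→6720, (D,hash)→13200, (C,merge)→34620, (B,merge)→54470, (D,nl_idx)→122080 …(+4); best=5220 via (C,hash)
  {ABCDE}: card=6250000; try (E,hash)→64220, (C,hash)→326720, (B,hash)→515720, (E,merge)→860220, (D,hash)→1272200, (C,merge)→6263620 …(+8); best=64220 via (E,hash)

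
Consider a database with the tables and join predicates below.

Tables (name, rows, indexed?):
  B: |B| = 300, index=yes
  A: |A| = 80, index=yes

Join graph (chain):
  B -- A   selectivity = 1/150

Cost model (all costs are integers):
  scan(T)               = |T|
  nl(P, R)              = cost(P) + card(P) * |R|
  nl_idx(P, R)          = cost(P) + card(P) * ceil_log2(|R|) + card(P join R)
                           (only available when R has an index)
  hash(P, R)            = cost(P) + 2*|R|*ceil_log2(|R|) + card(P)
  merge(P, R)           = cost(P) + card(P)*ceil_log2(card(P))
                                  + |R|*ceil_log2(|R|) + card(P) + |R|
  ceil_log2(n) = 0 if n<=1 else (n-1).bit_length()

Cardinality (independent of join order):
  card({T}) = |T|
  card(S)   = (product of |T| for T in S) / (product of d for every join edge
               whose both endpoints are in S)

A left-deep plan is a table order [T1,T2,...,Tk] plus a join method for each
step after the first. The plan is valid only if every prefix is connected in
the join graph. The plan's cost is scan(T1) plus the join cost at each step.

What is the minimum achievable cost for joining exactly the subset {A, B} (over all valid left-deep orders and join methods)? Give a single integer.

960

Selinger DP over subsets of {A,B}:
  {B}: scan cost=300, card=300
  {A}: scan cost=80, card=80
  {AB}: card=160; try (B,nl_idx)→960, (A,hash)→1720, (A,nl_idx)→2560, (B,merge)→3720, (A,merge)→3940, (B,hash)→5560 …(+2); best=960 via (B,nl_idx)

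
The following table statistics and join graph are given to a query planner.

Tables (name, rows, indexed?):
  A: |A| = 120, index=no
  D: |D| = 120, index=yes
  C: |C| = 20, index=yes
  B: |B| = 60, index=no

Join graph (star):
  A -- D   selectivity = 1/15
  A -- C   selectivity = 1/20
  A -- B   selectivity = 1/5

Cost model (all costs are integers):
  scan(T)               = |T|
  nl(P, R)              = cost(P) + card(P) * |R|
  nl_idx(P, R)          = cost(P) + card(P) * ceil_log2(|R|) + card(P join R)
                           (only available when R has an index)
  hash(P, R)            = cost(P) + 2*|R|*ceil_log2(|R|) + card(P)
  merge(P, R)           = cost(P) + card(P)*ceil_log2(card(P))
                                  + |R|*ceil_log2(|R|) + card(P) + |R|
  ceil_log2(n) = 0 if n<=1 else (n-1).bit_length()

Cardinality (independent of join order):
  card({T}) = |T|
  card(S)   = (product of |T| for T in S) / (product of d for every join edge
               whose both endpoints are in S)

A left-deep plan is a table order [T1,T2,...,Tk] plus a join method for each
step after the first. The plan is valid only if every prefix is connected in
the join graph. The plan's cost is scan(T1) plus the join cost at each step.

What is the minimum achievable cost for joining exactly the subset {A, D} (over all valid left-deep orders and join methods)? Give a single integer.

1920

Selinger DP over subsets of {A,D}:
  {A}: scan cost=120, card=120
  {D}: scan cost=120, card=120
  {AD}: card=960; try (D,hash)→1920, (D,nl_idx)→1920, (A,hash)→1920, (D,merge)→2040, (A,merge)→2040, (D,nl)→14520 …(+1); best=1920 via (D,hash)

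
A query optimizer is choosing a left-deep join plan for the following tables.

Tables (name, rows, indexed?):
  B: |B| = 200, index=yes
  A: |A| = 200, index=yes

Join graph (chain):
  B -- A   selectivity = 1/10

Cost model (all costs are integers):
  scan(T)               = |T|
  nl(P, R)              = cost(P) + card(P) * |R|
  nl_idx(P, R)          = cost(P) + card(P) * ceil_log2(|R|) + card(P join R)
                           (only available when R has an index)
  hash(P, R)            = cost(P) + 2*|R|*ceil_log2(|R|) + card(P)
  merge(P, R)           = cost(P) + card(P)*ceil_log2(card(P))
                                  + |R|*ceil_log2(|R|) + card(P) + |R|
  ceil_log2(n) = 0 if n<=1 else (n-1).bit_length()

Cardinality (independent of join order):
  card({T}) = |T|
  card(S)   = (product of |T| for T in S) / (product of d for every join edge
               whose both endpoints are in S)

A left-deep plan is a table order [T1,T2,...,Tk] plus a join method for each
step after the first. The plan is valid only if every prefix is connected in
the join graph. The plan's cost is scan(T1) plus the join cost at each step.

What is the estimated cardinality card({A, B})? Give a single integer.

Tables in S: A(200), B(200)
Edges inside S: B-A(d=10)
numerator = 200 * 200 = 40000
denominator = 10 = 10
card(S) = 40000 / 10 = 4000

4000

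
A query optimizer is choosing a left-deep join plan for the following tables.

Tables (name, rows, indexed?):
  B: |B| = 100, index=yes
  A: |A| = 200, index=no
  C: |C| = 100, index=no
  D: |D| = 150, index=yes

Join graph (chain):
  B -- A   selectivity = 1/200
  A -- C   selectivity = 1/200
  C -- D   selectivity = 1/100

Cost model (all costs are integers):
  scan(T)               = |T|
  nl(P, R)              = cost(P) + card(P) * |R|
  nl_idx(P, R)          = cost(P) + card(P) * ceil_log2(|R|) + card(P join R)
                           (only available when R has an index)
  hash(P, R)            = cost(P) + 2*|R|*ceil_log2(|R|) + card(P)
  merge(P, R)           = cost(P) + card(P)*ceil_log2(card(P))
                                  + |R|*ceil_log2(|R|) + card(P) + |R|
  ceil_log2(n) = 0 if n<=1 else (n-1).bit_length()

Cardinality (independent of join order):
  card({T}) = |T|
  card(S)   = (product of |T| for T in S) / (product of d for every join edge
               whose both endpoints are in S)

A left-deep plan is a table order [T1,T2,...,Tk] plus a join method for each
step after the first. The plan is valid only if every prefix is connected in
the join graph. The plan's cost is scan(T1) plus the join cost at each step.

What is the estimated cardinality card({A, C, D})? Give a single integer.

150

Tables in S: A(200), C(100), D(150)
Edges inside S: A-C(d=200), C-D(d=100)
numerator = 200 * 100 * 150 = 3000000
denominator = 200 * 100 = 20000
card(S) = 3000000 / 20000 = 150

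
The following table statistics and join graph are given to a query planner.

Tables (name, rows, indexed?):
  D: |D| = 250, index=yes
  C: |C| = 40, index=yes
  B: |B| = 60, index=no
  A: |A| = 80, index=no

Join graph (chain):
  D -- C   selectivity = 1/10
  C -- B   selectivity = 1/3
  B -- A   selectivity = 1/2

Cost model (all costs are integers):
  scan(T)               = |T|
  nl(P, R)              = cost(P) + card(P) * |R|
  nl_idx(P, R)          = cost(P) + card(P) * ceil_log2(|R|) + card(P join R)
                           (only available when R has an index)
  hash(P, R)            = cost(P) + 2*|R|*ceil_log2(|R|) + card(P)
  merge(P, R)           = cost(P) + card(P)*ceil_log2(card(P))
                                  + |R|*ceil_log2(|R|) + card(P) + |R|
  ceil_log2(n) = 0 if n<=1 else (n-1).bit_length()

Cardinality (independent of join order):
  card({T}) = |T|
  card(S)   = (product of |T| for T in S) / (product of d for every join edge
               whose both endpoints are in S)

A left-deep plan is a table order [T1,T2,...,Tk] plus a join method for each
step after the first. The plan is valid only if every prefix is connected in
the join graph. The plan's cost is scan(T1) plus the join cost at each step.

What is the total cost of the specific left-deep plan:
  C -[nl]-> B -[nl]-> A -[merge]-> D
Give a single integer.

580690

step 1: scan C: cost=40, card=40
step 2: join B via nl
    card(P join B) = 40*60/(3) = 800
    cost = 40 + 40*60 = 2440
step 3: join A via nl
    card(P join A) = 800*80/(2) = 32000
    cost = 2440 + 800*80 = 66440
step 4: join D via merge
    card(P join D) = 32000*250/(10) = 800000
    cost = 66440 + 32000*15 + 250*8 + 32000 + 250 = 580690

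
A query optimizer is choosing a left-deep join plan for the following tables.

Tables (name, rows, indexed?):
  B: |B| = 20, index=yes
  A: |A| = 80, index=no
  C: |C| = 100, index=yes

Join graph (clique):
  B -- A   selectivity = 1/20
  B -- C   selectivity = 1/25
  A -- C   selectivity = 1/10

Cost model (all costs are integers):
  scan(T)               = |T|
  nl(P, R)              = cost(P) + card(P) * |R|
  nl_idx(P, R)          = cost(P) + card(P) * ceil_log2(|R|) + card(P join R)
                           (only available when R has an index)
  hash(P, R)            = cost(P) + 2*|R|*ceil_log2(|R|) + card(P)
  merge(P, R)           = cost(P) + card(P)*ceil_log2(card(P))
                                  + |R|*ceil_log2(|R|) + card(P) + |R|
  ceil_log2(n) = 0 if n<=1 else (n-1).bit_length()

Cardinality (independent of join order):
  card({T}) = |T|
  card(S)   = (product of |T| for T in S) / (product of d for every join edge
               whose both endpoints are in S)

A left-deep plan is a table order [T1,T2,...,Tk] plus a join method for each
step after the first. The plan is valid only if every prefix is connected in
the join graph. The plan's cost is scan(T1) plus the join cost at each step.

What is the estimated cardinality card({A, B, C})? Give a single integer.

Tables in S: A(80), B(20), C(100)
Edges inside S: B-A(d=20), B-C(d=25), A-C(d=10)
numerator = 80 * 20 * 100 = 160000
denominator = 20 * 25 * 10 = 5000
card(S) = 160000 / 5000 = 32

32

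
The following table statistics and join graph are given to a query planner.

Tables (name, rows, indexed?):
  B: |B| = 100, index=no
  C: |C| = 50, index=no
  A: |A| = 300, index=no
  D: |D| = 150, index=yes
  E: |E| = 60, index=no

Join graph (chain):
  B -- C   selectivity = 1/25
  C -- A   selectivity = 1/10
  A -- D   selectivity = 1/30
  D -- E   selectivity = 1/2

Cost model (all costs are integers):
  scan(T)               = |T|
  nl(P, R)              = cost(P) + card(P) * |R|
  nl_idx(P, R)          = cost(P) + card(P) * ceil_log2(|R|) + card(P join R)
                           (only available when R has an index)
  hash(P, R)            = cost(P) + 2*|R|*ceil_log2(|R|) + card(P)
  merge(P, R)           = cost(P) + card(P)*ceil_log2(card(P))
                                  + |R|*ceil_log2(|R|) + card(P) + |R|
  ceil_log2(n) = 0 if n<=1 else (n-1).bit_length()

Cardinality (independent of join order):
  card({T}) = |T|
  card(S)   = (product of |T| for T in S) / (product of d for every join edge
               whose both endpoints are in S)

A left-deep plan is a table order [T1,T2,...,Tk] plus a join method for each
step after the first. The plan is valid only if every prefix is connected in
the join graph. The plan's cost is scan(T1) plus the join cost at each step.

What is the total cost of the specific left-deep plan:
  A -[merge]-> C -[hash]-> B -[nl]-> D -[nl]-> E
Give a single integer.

2706550

step 1: scan A: cost=300, card=300
step 2: join C via merge
    card(P join C) = 300*50/(10) = 1500
    cost = 300 + 300*9 + 50*6 + 300 + 50 = 3650
step 3: join B via hash
    card(P join B) = 1500*100/(25) = 6000
    cost = 3650 + 2*100*7 + 1500 = 6550
step 4: join D via nl
    card(P join D) = 6000*150/(30) = 30000
    cost = 6550 + 6000*150 = 906550
step 5: join E via nl
    card(P join E) = 30000*60/(2) = 900000
    cost = 906550 + 30000*60 = 2706550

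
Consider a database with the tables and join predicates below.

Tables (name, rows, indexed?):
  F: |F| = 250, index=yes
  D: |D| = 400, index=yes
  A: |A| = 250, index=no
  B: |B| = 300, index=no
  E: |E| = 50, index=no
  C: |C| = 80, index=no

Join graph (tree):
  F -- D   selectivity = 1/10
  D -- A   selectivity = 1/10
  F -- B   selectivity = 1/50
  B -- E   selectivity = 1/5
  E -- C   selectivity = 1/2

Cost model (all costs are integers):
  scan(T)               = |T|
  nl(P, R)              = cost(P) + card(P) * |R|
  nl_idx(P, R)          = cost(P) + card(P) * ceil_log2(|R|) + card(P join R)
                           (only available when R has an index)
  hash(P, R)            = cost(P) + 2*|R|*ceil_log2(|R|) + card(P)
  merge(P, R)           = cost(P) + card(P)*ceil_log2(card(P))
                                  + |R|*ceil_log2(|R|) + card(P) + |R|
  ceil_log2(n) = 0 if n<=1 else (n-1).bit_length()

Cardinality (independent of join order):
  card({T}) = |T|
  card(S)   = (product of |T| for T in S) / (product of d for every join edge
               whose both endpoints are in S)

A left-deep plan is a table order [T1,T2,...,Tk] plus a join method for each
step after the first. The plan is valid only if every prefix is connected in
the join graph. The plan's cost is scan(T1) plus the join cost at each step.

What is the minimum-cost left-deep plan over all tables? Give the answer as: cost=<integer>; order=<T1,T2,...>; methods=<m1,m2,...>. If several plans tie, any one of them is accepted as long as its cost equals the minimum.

Selinger DP (subsets sized 1..n):
  {F}: scan cost=250, card=250
  {D}: scan cost=400, card=400
  {A}: scan cost=250, card=250
  {B}: scan cost=300, card=300
  {E}: scan cost=50, card=50
  {C}: scan cost=80, card=80
  {DF}: card=10000; try (F,hash)→4800, (D,merge)→6500, (F,merge)→6650, (D,hash)→7700, (D,nl_idx)→12500, (F,nl_idx)→13600 …(+2); best=4800 via (F,hash)
  {BF}: card=1500; try (F,nl_idx)→4200, (F,hash)→4600, (B,merge)→5500, (F,merge)→5550, (B,hash)→5900, (B,nl)→75250 …(+1); best=4200 via (F,nl_idx)
  {AD}: card=10000; try (A,hash)→4800, (D,merge)→6500, (A,merge)→6650, (D,hash)→7700, (D,nl_idx)→12500, (D,nl)→100250 …(+1); best=4800 via (A,hash)
  {BE}: card=3000; try (E,hash)→1200, (B,merge)→3400, (E,merge)→3650, (B,hash)→5500, (B,nl)→15050, (E,nl)→15300; best=1200 via (E,hash)
  {CE}: card=2000; try (E,hash)→760, (C,merge)→1040, (E,merge)→1070, (C,hash)→1220, (C,nl)→4050, (E,nl)→4080; best=760 via (E,hash)
  {ADF}: card=250000; try (F,hash)→18800, (A,hash)→18800, (F,merge)→157050, (A,merge)→157050, (F,nl_idx)→334800, (F,nl)→2504800 …(+1); best=18800 via (F,hash)
  {BDF}: card=60000; try (D,hash)→12900, (B,hash)→20200, (D,merge)→26200, (D,nl_idx)→77700, (B,merge)→157800, (D,nl)→604200 …(+1); best=12900 via (D,hash)
  {BEF}: card=15000; try (E,hash)→6300, (F,hash)→8200, (E,merge)→22550, (F,nl_idx)→40200, (F,merge)→42450, (E,nl)→79200 …(+1); best=6300 via (E,hash)
  {BCE}: card=120000; try (C,hash)→5320, (B,hash)→8160, (B,merge)→27760, (C,merge)→40840, (C,nl)→241200, (B,nl)→600760; best=5320 via (C,hash)
  {ABDF}: card=1500000; try (A,hash)→76900, (B,hash)→274200, (A,merge)→1035150, (B,merge)→4771800, (A,nl)→15012900, (B,nl)→75018800; best=76900 via (A,hash)
  {BDEF}: card=600000; try (D,hash)→28500, (E,hash)→73500, (D,merge)→235300, (D,nl_idx)→741300, (E,merge)→1033250, (E,nl)→3012900 …(+1); best=28500 via (D,hash)
  {BCEF}: card=600000; try (C,hash)→22420, (F,hash)→129320, (C,merge)→231940, (C,nl)→1206300, (F,nl_idx)→1565320, (F,merge)→2167570 …(+1); best=22420 via (C,hash)
  {ABDEF}: card=15000000; try (A,hash)→632500, (E,hash)→1577500, (A,merge)→12630750, (E,merge)→33077250, (E,nl)→75076900, (A,nl)→150028500; best=632500 via (A,hash)
  {BCDEF}: card=24000000; try (D,hash)→629620, (C,hash)→629620, (D,merge)→12626420, (C,merge)→12629140, (D,nl_idx)→29422420, (C,nl)→48028500 …(+1); best=629620 via (D,hash)
  {ABCDEF}: card=600000000; try (C,hash)→15633620, (A,hash)→24633620, (C,merge)→375633140, (A,merge)→624631870, (C,nl)→1200632500, (A,nl)→6000629620; best=15633620 via (C,hash)

cost=15633620; order=B,F,E,D,A,C; methods=nl_idx,hash,hash,hash,hash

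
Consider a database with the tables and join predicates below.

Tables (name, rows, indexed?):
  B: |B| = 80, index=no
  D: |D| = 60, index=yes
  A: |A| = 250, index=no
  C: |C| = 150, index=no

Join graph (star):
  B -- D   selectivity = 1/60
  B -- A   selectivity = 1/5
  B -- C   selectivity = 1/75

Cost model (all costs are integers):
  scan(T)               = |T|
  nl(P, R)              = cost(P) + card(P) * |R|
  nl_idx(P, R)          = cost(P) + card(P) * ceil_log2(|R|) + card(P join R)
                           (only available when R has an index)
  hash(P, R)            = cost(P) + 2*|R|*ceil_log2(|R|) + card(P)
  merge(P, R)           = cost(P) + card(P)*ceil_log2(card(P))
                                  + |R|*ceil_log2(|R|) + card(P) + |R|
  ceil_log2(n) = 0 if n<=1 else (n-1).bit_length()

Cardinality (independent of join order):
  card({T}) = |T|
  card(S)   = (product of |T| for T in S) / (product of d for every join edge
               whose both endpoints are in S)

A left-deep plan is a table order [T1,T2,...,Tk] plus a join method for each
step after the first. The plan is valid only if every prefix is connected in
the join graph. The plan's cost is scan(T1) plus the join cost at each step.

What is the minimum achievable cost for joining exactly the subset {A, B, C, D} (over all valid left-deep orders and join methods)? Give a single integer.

5990

Selinger DP over subsets of {A,B,C,D}:
  {B}: scan cost=80, card=80
  {D}: scan cost=60, card=60
  {A}: scan cost=250, card=250
  {C}: scan cost=150, card=150
  {BD}: card=80; try (D,nl_idx)→640, (D,hash)→880, (B,merge)→1120, (D,merge)→1140, (B,hash)→1240, (B,nl)→4860 …(+1); best=640 via (D,nl_idx)
  {AB}: card=4000; try (B,hash)→1620, (A,merge)→2970, (B,merge)→3140, (A,hash)→4160, (A,nl)→20080, (B,nl)→20250; best=1620 via (B,hash)
  {BC}: card=160; try (B,hash)→1420, (C,merge)→2070, (B,merge)→2140, (C,hash)→2560, (C,nl)→12080, (B,nl)→12150; best=1420 via (B,hash)
  {ABD}: card=4000; try (A,merge)→3530, (A,hash)→4720, (D,hash)→6340, (A,nl)→20640, (D,nl_idx)→29620, (D,merge)→54040 …(+1); best=3530 via (A,merge)
  {BCD}: card=160; try (D,hash)→2300, (D,nl_idx)→2540, (C,merge)→2630, (C,hash)→3120, (D,merge)→3280, (D,nl)→11020 …(+1); best=2300 via (D,hash)
  {ABC}: card=8000; try (A,merge)→5110, (A,hash)→5580, (C,hash)→8020, (A,nl)→41420, (C,merge)→54970, (C,nl)→601620; best=5110 via (A,merge)
  {ABCD}: card=8000; try (A,merge)→5990, (A,hash)→6460, (C,hash)→9930, (D,hash)→13830, (A,nl)→42300, (C,merge)→56880 …(+4); best=5990 via (A,merge)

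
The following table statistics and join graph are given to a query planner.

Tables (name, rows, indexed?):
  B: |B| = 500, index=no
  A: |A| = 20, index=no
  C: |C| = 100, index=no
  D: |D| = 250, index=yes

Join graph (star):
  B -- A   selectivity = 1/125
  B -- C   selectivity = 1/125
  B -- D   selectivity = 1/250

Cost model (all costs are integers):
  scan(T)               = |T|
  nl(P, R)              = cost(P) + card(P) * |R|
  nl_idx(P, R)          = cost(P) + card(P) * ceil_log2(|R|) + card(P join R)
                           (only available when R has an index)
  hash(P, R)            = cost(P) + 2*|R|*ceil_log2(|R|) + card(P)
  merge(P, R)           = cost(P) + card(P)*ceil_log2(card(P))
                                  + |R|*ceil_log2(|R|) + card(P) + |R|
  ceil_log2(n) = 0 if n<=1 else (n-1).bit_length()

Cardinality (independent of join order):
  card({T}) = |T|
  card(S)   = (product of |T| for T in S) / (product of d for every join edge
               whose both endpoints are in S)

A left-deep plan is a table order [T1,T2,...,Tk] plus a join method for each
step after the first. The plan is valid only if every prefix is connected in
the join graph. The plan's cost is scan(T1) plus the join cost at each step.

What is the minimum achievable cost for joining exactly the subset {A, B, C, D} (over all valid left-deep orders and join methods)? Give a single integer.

3216

Selinger DP over subsets of {A,B,C,D}:
  {B}: scan cost=500, card=500
  {A}: scan cost=20, card=20
  {C}: scan cost=100, card=100
  {D}: scan cost=250, card=250
  {AB}: card=80; try (A,hash)→1200, (B,merge)→5140, (A,merge)→5620, (B,hash)→9040, (B,nl)→10020, (A,nl)→10500; best=1200 via (A,hash)
  {BC}: card=400; try (C,hash)→2400, (B,merge)→5900, (C,merge)→6300, (B,hash)→9200, (B,nl)→50100, (C,nl)→50500; best=2400 via (C,hash)
  {BD}: card=500; try (D,hash)→5000, (D,nl_idx)→5000, (B,merge)→7500, (D,merge)→7750, (B,hash)→9500, (B,nl)→125250 …(+1); best=5000 via (D,hash)
  {ABC}: card=64; try (C,merge)→2640, (C,hash)→2680, (A,hash)→3000, (A,merge)→6520, (C,nl)→9200, (A,nl)→10400; best=2640 via (C,merge)
  {ABD}: card=80; try (D,nl_idx)→1920, (D,merge)→4090, (D,hash)→5280, (A,hash)→5700, (A,merge)→10120, (A,nl)→15000 …(+1); best=1920 via (D,nl_idx)
  {BCD}: card=400; try (D,nl_idx)→6000, (D,hash)→6800, (C,hash)→6900, (D,merge)→8650, (C,merge)→10800, (C,nl)→55000 …(+1); best=6000 via (D,nl_idx)
  {ABCD}: card=64; try (D,nl_idx)→3216, (C,merge)→3360, (C,hash)→3400, (D,merge)→5338, (A,hash)→6600, (D,hash)→6704 …(+4); best=3216 via (D,nl_idx)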